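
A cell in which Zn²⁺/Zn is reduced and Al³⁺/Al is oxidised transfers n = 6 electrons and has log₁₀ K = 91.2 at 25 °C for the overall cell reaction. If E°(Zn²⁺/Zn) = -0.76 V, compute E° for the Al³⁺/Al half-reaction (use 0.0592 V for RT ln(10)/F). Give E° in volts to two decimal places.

E°cell = (0.0592/n)·log K = (0.0592/6)(91.2) = +0.900 V.
Since Zn²⁺/Zn is the cathode and Al³⁺/Al the anode, E°cell = E°(Zn²⁺/Zn) − E°(Al³⁺/Al).
So E°(Al³⁺/Al) = E°(Zn²⁺/Zn) − E°cell = (-0.76) − (+0.900) = -1.66 V.

-1.66 V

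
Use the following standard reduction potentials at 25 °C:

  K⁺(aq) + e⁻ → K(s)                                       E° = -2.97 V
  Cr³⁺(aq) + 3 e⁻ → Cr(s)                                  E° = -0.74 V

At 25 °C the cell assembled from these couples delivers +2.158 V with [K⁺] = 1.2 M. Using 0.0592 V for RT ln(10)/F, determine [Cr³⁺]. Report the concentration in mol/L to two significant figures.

Cr³⁺/Cr is the cathode, K⁺/K the anode: E°cell = +2.23 V, n = 3.
Overall reaction: Cr³⁺(aq) + 3 K(s) → Cr(s) + 3 K⁺(aq); Q = [K⁺]^3/[Cr³⁺]^1.
From E = E° − (0.0592/n) log Q: log Q = (E° − E)·n/0.0592 = (+2.23 − (+2.158))·3/0.0592 = 3.6486.
So 1·log[Cr³⁺] = 3·log(1.2) − log Q = 0.2375 − (3.6486) = -3.4111; [Cr³⁺] = 10^(-3.4111) ≈ 0.00039 M.

0.00039 M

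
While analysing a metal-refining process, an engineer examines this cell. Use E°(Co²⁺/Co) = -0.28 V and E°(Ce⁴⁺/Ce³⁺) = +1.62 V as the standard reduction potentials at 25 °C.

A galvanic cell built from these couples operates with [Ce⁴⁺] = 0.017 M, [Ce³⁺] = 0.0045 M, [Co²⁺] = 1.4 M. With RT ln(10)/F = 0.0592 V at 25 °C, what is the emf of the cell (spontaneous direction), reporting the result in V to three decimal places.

Ce⁴⁺/Ce³⁺ is the cathode (higher E°), Co²⁺/Co the anode: E°cell = +1.62 − (-0.28) = +1.90 V, n = 2.
Overall: 2 Ce⁴⁺(aq) + Co(s) → 2 Ce³⁺(aq) + Co²⁺(aq)
Q = [Ce³⁺]^2·[Co²⁺] / ([Ce⁴⁺]^2); log Q = -1.008.
E = E° − (0.0592/n) log Q = +1.90 − (0.0592/2)(-1.008) = +1.930 V.

+1.930 V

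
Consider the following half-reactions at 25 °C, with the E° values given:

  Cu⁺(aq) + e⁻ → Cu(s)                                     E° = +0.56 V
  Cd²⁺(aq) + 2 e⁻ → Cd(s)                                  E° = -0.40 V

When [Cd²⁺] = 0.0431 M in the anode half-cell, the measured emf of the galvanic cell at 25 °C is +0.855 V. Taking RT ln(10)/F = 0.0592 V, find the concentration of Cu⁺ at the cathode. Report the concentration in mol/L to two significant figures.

Cu⁺/Cu is the cathode, Cd²⁺/Cd the anode: E°cell = +0.96 V, n = 2.
Overall reaction: 2 Cu⁺(aq) + Cd(s) → 2 Cu(s) + Cd²⁺(aq); Q = [Cd²⁺]^1/[Cu⁺]^2.
From E = E° − (0.0592/n) log Q: log Q = (E° − E)·n/0.0592 = (+0.96 − (+0.855))·2/0.0592 = 3.5473.
So 2·log[Cu⁺] = 1·log(0.0431) − log Q = -1.3655 − (3.5473) = -4.9128; log[Cu⁺] = -4.9128 / 2 = -2.4564; [Cu⁺] = 10^(-2.4564) ≈ 0.0035 M.

0.0035 M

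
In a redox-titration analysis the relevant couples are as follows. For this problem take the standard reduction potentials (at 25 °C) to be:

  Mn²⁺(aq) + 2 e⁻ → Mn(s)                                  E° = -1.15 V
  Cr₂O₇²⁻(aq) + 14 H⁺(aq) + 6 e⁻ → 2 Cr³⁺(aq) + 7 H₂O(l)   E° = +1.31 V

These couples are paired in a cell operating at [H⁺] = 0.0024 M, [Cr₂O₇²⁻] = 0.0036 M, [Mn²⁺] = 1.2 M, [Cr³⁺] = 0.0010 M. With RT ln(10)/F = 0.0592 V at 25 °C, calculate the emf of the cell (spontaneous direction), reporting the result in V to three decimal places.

Cr₂O₇²⁻/Cr³⁺ is the cathode (higher E°), Mn²⁺/Mn the anode: E°cell = +1.31 − (-1.15) = +2.46 V, n = 6.
Overall: Cr₂O₇²⁻(aq) + 14 H⁺(aq) + 3 Mn(s) → 2 Cr³⁺(aq) + 7 H₂O(l) + 3 Mn²⁺(aq)
Q = [Cr³⁺]^2·[Mn²⁺]^3 / ([Cr₂O₇²⁻]·[H⁺]^14); log Q = 33.358.
E = E° − (0.0592/n) log Q = +2.46 − (0.0592/6)(33.358) = +2.131 V.

+2.131 V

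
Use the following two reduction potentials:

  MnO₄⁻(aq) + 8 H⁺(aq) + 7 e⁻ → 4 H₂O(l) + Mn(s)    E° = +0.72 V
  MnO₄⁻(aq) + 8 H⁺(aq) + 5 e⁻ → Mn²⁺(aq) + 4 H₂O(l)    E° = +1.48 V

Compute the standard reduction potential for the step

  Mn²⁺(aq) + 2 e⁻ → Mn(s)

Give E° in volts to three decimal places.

Sequential free energies add, so n₃E°₃ = n₁E°₁ + n₂E°₂.
With n₃ = 7, and the known step contributing 5×(+1.48) V, the unknown satisfies 2·E° = 7×(+0.72) − 5×(+1.48) = -2.360.
E° = -2.360 / 2 = -1.180 V.

-1.180 V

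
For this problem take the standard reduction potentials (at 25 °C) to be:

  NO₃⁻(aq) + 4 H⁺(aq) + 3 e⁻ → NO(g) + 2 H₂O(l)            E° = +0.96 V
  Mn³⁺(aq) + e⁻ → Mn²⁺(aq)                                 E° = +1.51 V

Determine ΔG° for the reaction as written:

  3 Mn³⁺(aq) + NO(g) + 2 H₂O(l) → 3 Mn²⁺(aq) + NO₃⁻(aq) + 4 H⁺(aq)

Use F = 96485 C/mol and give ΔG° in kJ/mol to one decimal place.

As written, Mn³⁺/Mn²⁺ is reduced (cathode) and NO₃⁻/NO is oxidised (anode), so E°cell = (+1.51) − (+0.96) = +0.55 V.
Balancing electrons gives n = 3.
ΔG° = −nFE° = −(3)(96485)(+0.55) = -159,200 J = -159.2 kJ/mol.

-159.2 kJ/mol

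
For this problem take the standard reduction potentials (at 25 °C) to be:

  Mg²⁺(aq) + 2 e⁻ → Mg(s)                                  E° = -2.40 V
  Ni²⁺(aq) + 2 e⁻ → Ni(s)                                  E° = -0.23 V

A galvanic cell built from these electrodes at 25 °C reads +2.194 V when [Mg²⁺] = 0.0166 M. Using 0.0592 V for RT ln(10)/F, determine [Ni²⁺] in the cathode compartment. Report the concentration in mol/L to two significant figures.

Ni²⁺/Ni is the cathode, Mg²⁺/Mg the anode: E°cell = +2.17 V, n = 2.
Overall reaction: Ni²⁺(aq) + Mg(s) → Ni(s) + Mg²⁺(aq); Q = [Mg²⁺]^1/[Ni²⁺]^1.
From E = E° − (0.0592/n) log Q: log Q = (E° − E)·n/0.0592 = (+2.17 − (+2.194))·2/0.0592 = -0.8108.
So 1·log[Ni²⁺] = 1·log(0.0166) − log Q = -1.7799 − (-0.8108) = -0.9691; [Ni²⁺] = 10^(-0.9691) ≈ 0.11 M.

0.11 M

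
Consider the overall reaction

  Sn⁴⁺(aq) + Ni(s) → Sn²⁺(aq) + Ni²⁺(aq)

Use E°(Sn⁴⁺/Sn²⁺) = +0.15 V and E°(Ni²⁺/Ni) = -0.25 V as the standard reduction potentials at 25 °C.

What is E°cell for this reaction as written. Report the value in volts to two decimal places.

The Sn⁴⁺/Sn²⁺ couple has the higher reduction potential, so it is the cathode; Ni²⁺/Ni is oxidised at the anode.
E°cell = E°(cathode) − E°(anode) = (+0.15) − (-0.25) = +0.40 V.

+0.40 V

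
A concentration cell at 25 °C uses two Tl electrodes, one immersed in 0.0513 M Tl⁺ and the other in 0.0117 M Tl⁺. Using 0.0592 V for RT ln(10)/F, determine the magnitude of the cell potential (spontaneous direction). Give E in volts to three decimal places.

For a concentration cell E°cell = 0. The 0.0513 M side is the cathode (reduction is favoured where [Tl⁺] is higher).
With n = 1, E = −(0.0592/1) log([Tl⁺]ₐₙ/[Tl⁺]꜀ₐₜ) = −(0.0592/1) log(0.0117/0.0513) = −(0.0592/1)(-0.642) = +0.038 V.

+0.038 V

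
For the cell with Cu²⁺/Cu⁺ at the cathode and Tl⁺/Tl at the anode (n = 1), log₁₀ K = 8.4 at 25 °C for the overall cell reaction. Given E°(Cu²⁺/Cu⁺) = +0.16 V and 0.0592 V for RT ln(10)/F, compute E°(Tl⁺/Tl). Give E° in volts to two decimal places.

E°cell = (0.0592/n)·log K = (0.0592/1)(8.4) = +0.497 V.
Since Cu²⁺/Cu⁺ is the cathode and Tl⁺/Tl the anode, E°cell = E°(Cu²⁺/Cu⁺) − E°(Tl⁺/Tl).
So E°(Tl⁺/Tl) = E°(Cu²⁺/Cu⁺) − E°cell = (+0.16) − (+0.497) = -0.34 V.

-0.34 V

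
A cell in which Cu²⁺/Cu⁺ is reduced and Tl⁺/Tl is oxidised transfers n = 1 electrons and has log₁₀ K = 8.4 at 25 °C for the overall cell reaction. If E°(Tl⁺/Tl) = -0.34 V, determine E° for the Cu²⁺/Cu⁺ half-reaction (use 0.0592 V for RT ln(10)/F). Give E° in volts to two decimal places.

+0.16 V

E°cell = (0.0592/n)·log K = (0.0592/1)(8.4) = +0.497 V.
Since Cu²⁺/Cu⁺ is the cathode and Tl⁺/Tl the anode, E°cell = E°(Cu²⁺/Cu⁺) − E°(Tl⁺/Tl).
So E°(Cu²⁺/Cu⁺) = E°cell + E°(Tl⁺/Tl) = +0.497 + (-0.34) = +0.16 V.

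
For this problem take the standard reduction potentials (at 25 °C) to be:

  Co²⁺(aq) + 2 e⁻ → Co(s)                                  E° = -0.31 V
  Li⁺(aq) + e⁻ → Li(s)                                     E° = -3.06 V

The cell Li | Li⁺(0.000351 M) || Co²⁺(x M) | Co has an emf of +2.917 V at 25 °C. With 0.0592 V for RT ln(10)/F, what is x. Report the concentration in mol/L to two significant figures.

Co²⁺/Co is the cathode, Li⁺/Li the anode: E°cell = +2.75 V, n = 2.
Overall reaction: Co²⁺(aq) + 2 Li(s) → Co(s) + 2 Li⁺(aq); Q = [Li⁺]^2/[Co²⁺]^1.
From E = E° − (0.0592/n) log Q: log Q = (E° − E)·n/0.0592 = (+2.75 − (+2.917))·2/0.0592 = -5.6419.
So 1·log[Co²⁺] = 2·log(0.000351) − log Q = -6.9094 − (-5.6419) = -1.2675; [Co²⁺] = 10^(-1.2675) ≈ 0.054 M.

0.054 M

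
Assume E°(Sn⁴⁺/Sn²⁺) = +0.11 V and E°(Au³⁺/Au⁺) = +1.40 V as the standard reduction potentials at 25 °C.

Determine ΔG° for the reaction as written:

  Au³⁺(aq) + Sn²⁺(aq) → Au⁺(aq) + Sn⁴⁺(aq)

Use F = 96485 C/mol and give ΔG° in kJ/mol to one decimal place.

As written, Au³⁺/Au⁺ is reduced (cathode) and Sn⁴⁺/Sn²⁺ is oxidised (anode), so E°cell = (+1.40) − (+0.11) = +1.29 V.
Balancing electrons gives n = 2.
ΔG° = −nFE° = −(2)(96485)(+1.29) = -248,931 J = -248.9 kJ/mol.

-248.9 kJ/mol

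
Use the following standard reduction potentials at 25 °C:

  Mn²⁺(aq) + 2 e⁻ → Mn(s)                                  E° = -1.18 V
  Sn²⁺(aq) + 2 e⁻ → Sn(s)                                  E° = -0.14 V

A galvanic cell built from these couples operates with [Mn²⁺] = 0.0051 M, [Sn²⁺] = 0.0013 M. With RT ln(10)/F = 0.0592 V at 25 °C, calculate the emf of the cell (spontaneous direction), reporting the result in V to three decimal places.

Sn²⁺/Sn is the cathode (higher E°), Mn²⁺/Mn the anode: E°cell = -0.14 − (-1.18) = +1.04 V, n = 2.
Overall: Sn²⁺(aq) + Mn(s) → Sn(s) + Mn²⁺(aq)
Q = [Mn²⁺] / ([Sn²⁺]); log Q = 0.594.
E = E° − (0.0592/n) log Q = +1.04 − (0.0592/2)(0.594) = +1.022 V.

+1.022 V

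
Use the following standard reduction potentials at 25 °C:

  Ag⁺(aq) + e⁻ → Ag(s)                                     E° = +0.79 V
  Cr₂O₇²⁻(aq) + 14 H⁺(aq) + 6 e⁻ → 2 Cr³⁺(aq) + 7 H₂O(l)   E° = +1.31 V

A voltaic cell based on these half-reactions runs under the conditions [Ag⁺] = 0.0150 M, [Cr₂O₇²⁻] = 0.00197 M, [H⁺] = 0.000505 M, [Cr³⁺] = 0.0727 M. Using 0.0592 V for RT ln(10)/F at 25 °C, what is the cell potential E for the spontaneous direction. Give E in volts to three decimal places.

+0.168 V

Cr₂O₇²⁻/Cr³⁺ is the cathode (higher E°), Ag⁺/Ag the anode: E°cell = +1.31 − (+0.79) = +0.52 V, n = 6.
Overall: Cr₂O₇²⁻(aq) + 14 H⁺(aq) + 6 Ag(s) → 2 Cr³⁺(aq) + 7 H₂O(l) + 6 Ag⁺(aq)
Q = [Cr³⁺]^2·[Ag⁺]^6 / ([Cr₂O₇²⁻]·[H⁺]^14); log Q = 35.639.
E = E° − (0.0592/n) log Q = +0.52 − (0.0592/6)(35.639) = +0.168 V.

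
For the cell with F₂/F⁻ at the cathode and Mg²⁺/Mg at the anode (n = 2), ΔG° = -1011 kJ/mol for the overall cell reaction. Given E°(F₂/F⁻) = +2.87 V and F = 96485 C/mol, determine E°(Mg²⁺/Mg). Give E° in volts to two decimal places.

E°cell = −ΔG°/(nF) = −(-1011×10³)/((2)(96485)) = +5.239 V.
Since F₂/F⁻ is the cathode and Mg²⁺/Mg the anode, E°cell = E°(F₂/F⁻) − E°(Mg²⁺/Mg).
So E°(Mg²⁺/Mg) = E°(F₂/F⁻) − E°cell = (+2.87) − (+5.239) = -2.37 V.

-2.37 V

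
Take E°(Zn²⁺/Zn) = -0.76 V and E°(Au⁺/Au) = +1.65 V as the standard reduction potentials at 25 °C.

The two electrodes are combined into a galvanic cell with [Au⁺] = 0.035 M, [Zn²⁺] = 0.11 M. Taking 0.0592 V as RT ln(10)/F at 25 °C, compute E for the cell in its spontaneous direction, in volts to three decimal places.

Au⁺/Au is the cathode (higher E°), Zn²⁺/Zn the anode: E°cell = +1.65 − (-0.76) = +2.41 V, n = 2.
Overall: 2 Au⁺(aq) + Zn(s) → 2 Au(s) + Zn²⁺(aq)
Q = [Zn²⁺] / ([Au⁺]^2); log Q = 1.953.
E = E° − (0.0592/n) log Q = +2.41 − (0.0592/2)(1.953) = +2.352 V.

+2.352 V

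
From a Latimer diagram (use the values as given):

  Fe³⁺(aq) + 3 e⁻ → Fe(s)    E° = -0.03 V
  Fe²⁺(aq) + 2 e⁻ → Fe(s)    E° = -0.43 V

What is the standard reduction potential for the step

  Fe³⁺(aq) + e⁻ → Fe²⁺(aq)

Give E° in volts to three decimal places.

Sequential free energies add, so n₃E°₃ = n₁E°₁ + n₂E°₂.
With n₃ = 3, and the known step contributing 2×(-0.43) V, the unknown satisfies 1·E° = 3×(-0.03) − 2×(-0.43) = +0.770.
E° = +0.770 / 1 = +0.770 V.

+0.770 V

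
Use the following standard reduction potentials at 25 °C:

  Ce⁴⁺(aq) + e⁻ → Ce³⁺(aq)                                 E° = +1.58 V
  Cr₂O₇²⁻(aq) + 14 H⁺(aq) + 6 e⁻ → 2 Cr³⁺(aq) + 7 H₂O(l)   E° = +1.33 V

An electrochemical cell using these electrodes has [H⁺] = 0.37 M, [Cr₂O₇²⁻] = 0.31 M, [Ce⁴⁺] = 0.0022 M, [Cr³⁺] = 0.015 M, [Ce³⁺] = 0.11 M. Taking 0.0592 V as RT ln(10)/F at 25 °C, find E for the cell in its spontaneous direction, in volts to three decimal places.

Ce⁴⁺/Ce³⁺ is the cathode (higher E°), Cr₂O₇²⁻/Cr³⁺ the anode: E°cell = +1.58 − (+1.33) = +0.25 V, n = 6.
Overall: 6 Ce⁴⁺(aq) + 2 Cr³⁺(aq) + 7 H₂O(l) → 6 Ce³⁺(aq) + Cr₂O₇²⁻(aq) + 14 H⁺(aq)
Q = [Ce³⁺]^6·[Cr₂O₇²⁻]·[H⁺]^14 / ([Ce⁴⁺]^6·[Cr³⁺]^2); log Q = 7.288.
E = E° − (0.0592/n) log Q = +0.25 − (0.0592/6)(7.288) = +0.178 V.

+0.178 V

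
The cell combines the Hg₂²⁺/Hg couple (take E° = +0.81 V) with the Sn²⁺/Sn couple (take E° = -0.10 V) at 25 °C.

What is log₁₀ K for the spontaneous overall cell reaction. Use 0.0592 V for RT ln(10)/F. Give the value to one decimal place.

30.7

Cathode: Hg₂²⁺/Hg; anode: Sn²⁺/Sn. E°cell = +0.91 V, n = 2.
log K = nE°cell / 0.0592 = (2)(+0.91) / 0.0592 = 30.7.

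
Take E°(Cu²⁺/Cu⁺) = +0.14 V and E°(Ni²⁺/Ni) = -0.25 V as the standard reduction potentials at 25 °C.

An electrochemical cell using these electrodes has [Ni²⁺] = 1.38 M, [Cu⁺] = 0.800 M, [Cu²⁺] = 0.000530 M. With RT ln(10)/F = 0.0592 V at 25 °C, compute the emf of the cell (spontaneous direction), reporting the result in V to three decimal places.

+0.198 V

Cu²⁺/Cu⁺ is the cathode (higher E°), Ni²⁺/Ni the anode: E°cell = +0.14 − (-0.25) = +0.39 V, n = 2.
Overall: 2 Cu²⁺(aq) + Ni(s) → 2 Cu⁺(aq) + Ni²⁺(aq)
Q = [Cu⁺]^2·[Ni²⁺] / ([Cu²⁺]^2); log Q = 6.498.
E = E° − (0.0592/n) log Q = +0.39 − (0.0592/2)(6.498) = +0.198 V.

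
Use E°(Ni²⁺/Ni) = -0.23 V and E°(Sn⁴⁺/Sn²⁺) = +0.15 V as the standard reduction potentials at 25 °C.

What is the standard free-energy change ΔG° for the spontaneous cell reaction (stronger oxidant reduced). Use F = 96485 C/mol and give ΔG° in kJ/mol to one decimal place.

-73.3 kJ/mol

Sn⁴⁺/Sn²⁺ (E° = +0.15 V) is the cathode; Ni²⁺/Ni (E° = -0.23 V) is the anode, so E°cell = +0.38 V.
Balancing electrons gives n = 2 (lcm of 2 and 2).
ΔG° = −nFE° = −(2)(96485)(+0.38) = -73,329 J = -73.3 kJ/mol.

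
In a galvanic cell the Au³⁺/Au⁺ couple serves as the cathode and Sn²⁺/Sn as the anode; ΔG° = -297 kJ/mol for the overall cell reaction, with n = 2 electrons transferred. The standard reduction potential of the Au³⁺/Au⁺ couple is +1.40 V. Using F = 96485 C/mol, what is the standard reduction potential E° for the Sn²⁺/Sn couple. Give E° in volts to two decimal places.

-0.14 V

E°cell = −ΔG°/(nF) = −(-297×10³)/((2)(96485)) = +1.539 V.
Since Au³⁺/Au⁺ is the cathode and Sn²⁺/Sn the anode, E°cell = E°(Au³⁺/Au⁺) − E°(Sn²⁺/Sn).
So E°(Sn²⁺/Sn) = E°(Au³⁺/Au⁺) − E°cell = (+1.40) − (+1.539) = -0.14 V.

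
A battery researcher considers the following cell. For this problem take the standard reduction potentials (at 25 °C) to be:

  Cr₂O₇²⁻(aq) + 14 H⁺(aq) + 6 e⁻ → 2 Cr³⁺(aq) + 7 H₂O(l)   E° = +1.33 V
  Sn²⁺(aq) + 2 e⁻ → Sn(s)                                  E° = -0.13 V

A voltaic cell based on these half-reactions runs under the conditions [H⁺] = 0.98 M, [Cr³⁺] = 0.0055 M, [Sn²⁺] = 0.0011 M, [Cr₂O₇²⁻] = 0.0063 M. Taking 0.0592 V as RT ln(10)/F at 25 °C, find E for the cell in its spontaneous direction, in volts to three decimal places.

Cr₂O₇²⁻/Cr³⁺ is the cathode (higher E°), Sn²⁺/Sn the anode: E°cell = +1.33 − (-0.13) = +1.46 V, n = 6.
Overall: Cr₂O₇²⁻(aq) + 14 H⁺(aq) + 3 Sn(s) → 2 Cr³⁺(aq) + 7 H₂O(l) + 3 Sn²⁺(aq)
Q = [Cr³⁺]^2·[Sn²⁺]^3 / ([Cr₂O₇²⁻]·[H⁺]^14); log Q = -11.072.
E = E° − (0.0592/n) log Q = +1.46 − (0.0592/6)(-11.072) = +1.569 V.

+1.569 V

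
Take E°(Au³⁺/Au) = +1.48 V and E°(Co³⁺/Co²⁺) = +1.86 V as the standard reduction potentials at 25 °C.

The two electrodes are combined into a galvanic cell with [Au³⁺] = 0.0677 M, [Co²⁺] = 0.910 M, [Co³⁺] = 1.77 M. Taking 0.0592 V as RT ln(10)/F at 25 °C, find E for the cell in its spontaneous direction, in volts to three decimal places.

Co³⁺/Co²⁺ is the cathode (higher E°), Au³⁺/Au the anode: E°cell = +1.86 − (+1.48) = +0.38 V, n = 3.
Overall: 3 Co³⁺(aq) + Au(s) → 3 Co²⁺(aq) + Au³⁺(aq)
Q = [Co²⁺]^3·[Au³⁺] / ([Co³⁺]^3); log Q = -2.036.
E = E° − (0.0592/n) log Q = +0.38 − (0.0592/3)(-2.036) = +0.420 V.

+0.420 V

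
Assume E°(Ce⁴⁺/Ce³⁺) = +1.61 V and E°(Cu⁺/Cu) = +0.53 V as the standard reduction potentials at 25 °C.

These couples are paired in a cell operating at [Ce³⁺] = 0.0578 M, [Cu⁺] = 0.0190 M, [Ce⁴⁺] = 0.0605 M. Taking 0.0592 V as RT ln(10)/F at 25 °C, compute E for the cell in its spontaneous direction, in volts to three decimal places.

+1.183 V

Ce⁴⁺/Ce³⁺ is the cathode (higher E°), Cu⁺/Cu the anode: E°cell = +1.61 − (+0.53) = +1.08 V, n = 1.
Overall: Ce⁴⁺(aq) + Cu(s) → Ce³⁺(aq) + Cu⁺(aq)
Q = [Ce³⁺]·[Cu⁺] / ([Ce⁴⁺]); log Q = -1.741.
E = E° − (0.0592/n) log Q = +1.08 − (0.0592/1)(-1.741) = +1.183 V.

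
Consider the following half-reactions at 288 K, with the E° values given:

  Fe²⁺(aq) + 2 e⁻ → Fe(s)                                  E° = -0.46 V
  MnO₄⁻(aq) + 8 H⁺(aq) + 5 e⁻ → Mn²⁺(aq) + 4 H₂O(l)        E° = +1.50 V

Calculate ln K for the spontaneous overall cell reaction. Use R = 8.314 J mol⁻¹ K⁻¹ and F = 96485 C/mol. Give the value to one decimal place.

Cathode: MnO₄⁻/Mn²⁺; anode: Fe²⁺/Fe. E°cell = (+1.50) − (-0.46) = +1.96 V, with n = 10.
ΔG° = −nFE° = −RT ln K, so ln K = nFE°/(RT) = (10)(96485)(+1.96) / ((8.314)(288)) = 789.793.

789.8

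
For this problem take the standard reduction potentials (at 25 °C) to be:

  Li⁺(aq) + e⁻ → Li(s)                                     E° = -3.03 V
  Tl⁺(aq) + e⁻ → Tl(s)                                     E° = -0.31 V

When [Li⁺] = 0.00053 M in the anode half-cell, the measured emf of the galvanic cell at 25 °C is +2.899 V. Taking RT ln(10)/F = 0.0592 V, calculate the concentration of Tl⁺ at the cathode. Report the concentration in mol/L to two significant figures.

0.56 M

Tl⁺/Tl is the cathode, Li⁺/Li the anode: E°cell = +2.72 V, n = 1.
Overall reaction: Tl⁺(aq) + Li(s) → Tl(s) + Li⁺(aq); Q = [Li⁺]^1/[Tl⁺]^1.
From E = E° − (0.0592/n) log Q: log Q = (E° − E)·n/0.0592 = (+2.72 − (+2.899))·1/0.0592 = -3.0236.
So 1·log[Tl⁺] = 1·log(0.00053) − log Q = -3.2757 − (-3.0236) = -0.2521; [Tl⁺] = 10^(-0.2521) ≈ 0.56 M.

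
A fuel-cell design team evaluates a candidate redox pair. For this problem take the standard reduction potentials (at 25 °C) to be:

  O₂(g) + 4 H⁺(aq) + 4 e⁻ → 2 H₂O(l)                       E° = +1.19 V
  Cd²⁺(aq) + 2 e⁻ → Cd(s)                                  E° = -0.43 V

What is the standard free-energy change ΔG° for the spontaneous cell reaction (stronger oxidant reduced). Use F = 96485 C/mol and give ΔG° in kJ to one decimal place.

O₂/H₂O (E° = +1.19 V) is the cathode; Cd²⁺/Cd (E° = -0.43 V) is the anode, so E°cell = +1.62 V.
Balancing electrons gives n = 4 (lcm of 4 and 2).
ΔG° = −nFE° = −(4)(96485)(+1.62) = -625,223 J = -625.2 kJ.

-625.2 kJ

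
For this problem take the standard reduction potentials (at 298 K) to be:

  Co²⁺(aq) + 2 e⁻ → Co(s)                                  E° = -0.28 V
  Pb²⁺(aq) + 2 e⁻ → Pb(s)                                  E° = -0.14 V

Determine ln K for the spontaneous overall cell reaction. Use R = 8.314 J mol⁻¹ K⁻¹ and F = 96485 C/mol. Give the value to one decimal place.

Cathode: Pb²⁺/Pb; anode: Co²⁺/Co. E°cell = (-0.14) − (-0.28) = +0.14 V, with n = 2.
ΔG° = −nFE° = −RT ln K, so ln K = nFE°/(RT) = (2)(96485)(+0.14) / ((8.314)(298)) = 10.904.

10.9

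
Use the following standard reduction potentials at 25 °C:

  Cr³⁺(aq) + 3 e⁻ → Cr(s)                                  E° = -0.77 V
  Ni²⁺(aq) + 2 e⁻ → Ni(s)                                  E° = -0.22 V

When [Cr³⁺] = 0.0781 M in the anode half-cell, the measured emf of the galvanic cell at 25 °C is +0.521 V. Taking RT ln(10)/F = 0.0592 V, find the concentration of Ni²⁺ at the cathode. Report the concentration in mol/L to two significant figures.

0.019 M

Ni²⁺/Ni is the cathode, Cr³⁺/Cr the anode: E°cell = +0.55 V, n = 6.
Overall reaction: 3 Ni²⁺(aq) + 2 Cr(s) → 3 Ni(s) + 2 Cr³⁺(aq); Q = [Cr³⁺]^2/[Ni²⁺]^3.
From E = E° − (0.0592/n) log Q: log Q = (E° − E)·n/0.0592 = (+0.55 − (+0.521))·6/0.0592 = 2.9392.
So 3·log[Ni²⁺] = 2·log(0.0781) − log Q = -2.2147 − (2.9392) = -5.1539; log[Ni²⁺] = -5.1539 / 3 = -1.7180; [Ni²⁺] = 10^(-1.7180) ≈ 0.019 M.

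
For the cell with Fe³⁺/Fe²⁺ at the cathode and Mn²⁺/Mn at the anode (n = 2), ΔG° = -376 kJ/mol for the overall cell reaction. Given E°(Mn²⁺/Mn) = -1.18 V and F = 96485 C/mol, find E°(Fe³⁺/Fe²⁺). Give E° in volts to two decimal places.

E°cell = −ΔG°/(nF) = −(-376×10³)/((2)(96485)) = +1.948 V.
Since Fe³⁺/Fe²⁺ is the cathode and Mn²⁺/Mn the anode, E°cell = E°(Fe³⁺/Fe²⁺) − E°(Mn²⁺/Mn).
So E°(Fe³⁺/Fe²⁺) = E°cell + E°(Mn²⁺/Mn) = +1.948 + (-1.18) = +0.77 V.

+0.77 V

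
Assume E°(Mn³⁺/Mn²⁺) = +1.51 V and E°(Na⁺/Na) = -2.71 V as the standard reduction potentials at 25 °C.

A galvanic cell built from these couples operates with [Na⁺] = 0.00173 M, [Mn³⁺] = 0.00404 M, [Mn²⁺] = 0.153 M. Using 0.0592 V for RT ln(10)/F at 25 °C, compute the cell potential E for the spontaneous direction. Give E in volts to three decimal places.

Mn³⁺/Mn²⁺ is the cathode (higher E°), Na⁺/Na the anode: E°cell = +1.51 − (-2.71) = +4.22 V, n = 1.
Overall: Mn³⁺(aq) + Na(s) → Mn²⁺(aq) + Na⁺(aq)
Q = [Mn²⁺]·[Na⁺] / ([Mn³⁺]); log Q = -1.184.
E = E° − (0.0592/n) log Q = +4.22 − (0.0592/1)(-1.184) = +4.290 V.

+4.290 V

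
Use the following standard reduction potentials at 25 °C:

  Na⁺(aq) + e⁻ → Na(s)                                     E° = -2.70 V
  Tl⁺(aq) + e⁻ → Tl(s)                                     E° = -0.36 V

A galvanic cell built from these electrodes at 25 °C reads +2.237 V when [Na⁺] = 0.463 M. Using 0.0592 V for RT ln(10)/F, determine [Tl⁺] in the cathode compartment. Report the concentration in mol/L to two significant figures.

0.0084 M

Tl⁺/Tl is the cathode, Na⁺/Na the anode: E°cell = +2.34 V, n = 1.
Overall reaction: Tl⁺(aq) + Na(s) → Tl(s) + Na⁺(aq); Q = [Na⁺]^1/[Tl⁺]^1.
From E = E° − (0.0592/n) log Q: log Q = (E° − E)·n/0.0592 = (+2.34 − (+2.237))·1/0.0592 = 1.7399.
So 1·log[Tl⁺] = 1·log(0.463) − log Q = -0.3344 − (1.7399) = -2.0743; [Tl⁺] = 10^(-2.0743) ≈ 0.0084 M.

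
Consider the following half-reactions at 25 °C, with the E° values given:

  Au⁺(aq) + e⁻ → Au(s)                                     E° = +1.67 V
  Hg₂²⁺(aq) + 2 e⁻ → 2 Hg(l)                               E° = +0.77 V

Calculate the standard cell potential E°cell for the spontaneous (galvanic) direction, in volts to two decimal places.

The Au⁺/Au couple has the higher reduction potential, so it is the cathode; Hg₂²⁺/Hg is oxidised at the anode.
E°cell = E°(cathode) − E°(anode) = (+1.67) − (+0.77) = +0.90 V.

+0.90 V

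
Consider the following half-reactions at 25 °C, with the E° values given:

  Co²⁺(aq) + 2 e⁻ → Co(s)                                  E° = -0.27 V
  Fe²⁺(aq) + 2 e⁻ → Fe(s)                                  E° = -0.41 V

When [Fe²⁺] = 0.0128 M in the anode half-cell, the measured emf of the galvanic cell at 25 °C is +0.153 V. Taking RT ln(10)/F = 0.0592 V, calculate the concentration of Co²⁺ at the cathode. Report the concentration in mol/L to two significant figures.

0.035 M

Co²⁺/Co is the cathode, Fe²⁺/Fe the anode: E°cell = +0.14 V, n = 2.
Overall reaction: Co²⁺(aq) + Fe(s) → Co(s) + Fe²⁺(aq); Q = [Fe²⁺]^1/[Co²⁺]^1.
From E = E° − (0.0592/n) log Q: log Q = (E° − E)·n/0.0592 = (+0.14 − (+0.153))·2/0.0592 = -0.4392.
So 1·log[Co²⁺] = 1·log(0.0128) − log Q = -1.8928 − (-0.4392) = -1.4536; [Co²⁺] = 10^(-1.4536) ≈ 0.035 M.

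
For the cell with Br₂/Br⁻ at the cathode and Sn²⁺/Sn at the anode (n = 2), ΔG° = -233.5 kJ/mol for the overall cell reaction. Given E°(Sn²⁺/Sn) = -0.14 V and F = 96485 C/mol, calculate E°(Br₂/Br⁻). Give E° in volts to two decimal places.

E°cell = −ΔG°/(nF) = −(-233.5×10³)/((2)(96485)) = +1.210 V.
Since Br₂/Br⁻ is the cathode and Sn²⁺/Sn the anode, E°cell = E°(Br₂/Br⁻) − E°(Sn²⁺/Sn).
So E°(Br₂/Br⁻) = E°cell + E°(Sn²⁺/Sn) = +1.210 + (-0.14) = +1.07 V.

+1.07 V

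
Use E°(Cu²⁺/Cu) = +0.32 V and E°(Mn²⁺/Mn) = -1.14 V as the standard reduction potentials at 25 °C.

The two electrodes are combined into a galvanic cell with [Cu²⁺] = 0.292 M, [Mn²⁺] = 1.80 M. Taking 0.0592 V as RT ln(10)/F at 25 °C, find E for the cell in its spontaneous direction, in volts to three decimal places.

+1.437 V

Cu²⁺/Cu is the cathode (higher E°), Mn²⁺/Mn the anode: E°cell = +0.32 − (-1.14) = +1.46 V, n = 2.
Overall: Cu²⁺(aq) + Mn(s) → Cu(s) + Mn²⁺(aq)
Q = [Mn²⁺] / ([Cu²⁺]); log Q = 0.790.
E = E° − (0.0592/n) log Q = +1.46 − (0.0592/2)(0.790) = +1.437 V.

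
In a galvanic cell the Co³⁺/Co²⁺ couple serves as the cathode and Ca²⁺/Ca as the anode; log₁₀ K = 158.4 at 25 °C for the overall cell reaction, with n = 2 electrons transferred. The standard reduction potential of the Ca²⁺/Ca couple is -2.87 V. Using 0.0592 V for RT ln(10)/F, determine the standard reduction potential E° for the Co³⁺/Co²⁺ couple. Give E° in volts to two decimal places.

+1.82 V

E°cell = (0.0592/n)·log K = (0.0592/2)(158.4) = +4.689 V.
Since Co³⁺/Co²⁺ is the cathode and Ca²⁺/Ca the anode, E°cell = E°(Co³⁺/Co²⁺) − E°(Ca²⁺/Ca).
So E°(Co³⁺/Co²⁺) = E°cell + E°(Ca²⁺/Ca) = +4.689 + (-2.87) = +1.82 V.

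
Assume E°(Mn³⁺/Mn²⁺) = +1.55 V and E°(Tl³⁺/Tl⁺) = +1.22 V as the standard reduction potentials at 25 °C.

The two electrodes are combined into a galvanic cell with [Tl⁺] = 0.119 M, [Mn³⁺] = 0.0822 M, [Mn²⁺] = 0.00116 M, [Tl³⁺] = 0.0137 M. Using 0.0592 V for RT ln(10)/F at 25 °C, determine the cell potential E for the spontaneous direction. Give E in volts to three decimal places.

Mn³⁺/Mn²⁺ is the cathode (higher E°), Tl³⁺/Tl⁺ the anode: E°cell = +1.55 − (+1.22) = +0.33 V, n = 2.
Overall: 2 Mn³⁺(aq) + Tl⁺(aq) → 2 Mn²⁺(aq) + Tl³⁺(aq)
Q = [Mn²⁺]^2·[Tl³⁺] / ([Mn³⁺]^2·[Tl⁺]); log Q = -4.640.
E = E° − (0.0592/n) log Q = +0.33 − (0.0592/2)(-4.640) = +0.467 V.

+0.467 V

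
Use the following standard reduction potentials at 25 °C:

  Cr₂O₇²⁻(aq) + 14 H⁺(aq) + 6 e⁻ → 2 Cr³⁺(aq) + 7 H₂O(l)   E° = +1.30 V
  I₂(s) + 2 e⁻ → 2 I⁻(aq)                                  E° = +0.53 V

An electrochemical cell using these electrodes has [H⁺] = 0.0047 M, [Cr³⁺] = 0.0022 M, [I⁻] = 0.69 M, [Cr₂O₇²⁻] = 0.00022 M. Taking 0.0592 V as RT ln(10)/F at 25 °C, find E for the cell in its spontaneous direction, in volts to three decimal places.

+0.455 V

Cr₂O₇²⁻/Cr³⁺ is the cathode (higher E°), I₂/I⁻ the anode: E°cell = +1.30 − (+0.53) = +0.77 V, n = 6.
Overall: Cr₂O₇²⁻(aq) + 14 H⁺(aq) + 6 I⁻(aq) → 2 Cr³⁺(aq) + 7 H₂O(l) + 3 I₂(s)
Q = [Cr³⁺]^2 / ([Cr₂O₇²⁻]·[H⁺]^14·[I⁻]^6); log Q = 31.900.
E = E° − (0.0592/n) log Q = +0.77 − (0.0592/6)(31.900) = +0.455 V.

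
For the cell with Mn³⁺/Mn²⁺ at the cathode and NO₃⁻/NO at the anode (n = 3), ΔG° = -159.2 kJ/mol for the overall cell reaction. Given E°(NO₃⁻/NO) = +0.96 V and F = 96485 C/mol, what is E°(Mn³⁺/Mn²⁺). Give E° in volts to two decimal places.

+1.51 V

E°cell = −ΔG°/(nF) = −(-159.2×10³)/((3)(96485)) = +0.550 V.
Since Mn³⁺/Mn²⁺ is the cathode and NO₃⁻/NO the anode, E°cell = E°(Mn³⁺/Mn²⁺) − E°(NO₃⁻/NO).
So E°(Mn³⁺/Mn²⁺) = E°cell + E°(NO₃⁻/NO) = +0.550 + (+0.96) = +1.51 V.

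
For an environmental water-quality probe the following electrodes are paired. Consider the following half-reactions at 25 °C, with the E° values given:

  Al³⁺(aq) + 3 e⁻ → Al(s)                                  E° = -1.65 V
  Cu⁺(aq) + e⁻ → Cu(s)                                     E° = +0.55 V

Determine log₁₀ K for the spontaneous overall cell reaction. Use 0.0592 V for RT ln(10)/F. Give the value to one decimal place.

111.5

Cathode: Cu⁺/Cu; anode: Al³⁺/Al. E°cell = +2.20 V, n = 3.
log K = nE°cell / 0.0592 = (3)(+2.20) / 0.0592 = 111.5.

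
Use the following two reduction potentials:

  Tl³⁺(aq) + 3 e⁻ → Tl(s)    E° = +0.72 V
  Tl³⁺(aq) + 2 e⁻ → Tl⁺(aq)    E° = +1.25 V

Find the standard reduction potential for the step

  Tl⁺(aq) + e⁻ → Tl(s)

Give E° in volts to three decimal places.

-0.340 V

Sequential free energies add, so n₃E°₃ = n₁E°₁ + n₂E°₂.
With n₃ = 3, and the known step contributing 2×(+1.25) V, the unknown satisfies 1·E° = 3×(+0.72) − 2×(+1.25) = -0.340.
E° = -0.340 / 1 = -0.340 V.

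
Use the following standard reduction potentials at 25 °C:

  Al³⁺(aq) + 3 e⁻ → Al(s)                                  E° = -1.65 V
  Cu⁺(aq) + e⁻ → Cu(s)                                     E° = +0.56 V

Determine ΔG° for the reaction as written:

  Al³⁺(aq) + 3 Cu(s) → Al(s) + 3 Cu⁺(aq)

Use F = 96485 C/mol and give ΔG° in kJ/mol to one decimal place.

+639.7 kJ/mol

As written, Al³⁺/Al is reduced (cathode) and Cu⁺/Cu is oxidised (anode), so E°cell = (-1.65) − (+0.56) = -2.21 V.
Balancing electrons gives n = 3.
ΔG° = −nFE° = −(3)(96485)(-2.21) = 639,696 J = +639.7 kJ/mol.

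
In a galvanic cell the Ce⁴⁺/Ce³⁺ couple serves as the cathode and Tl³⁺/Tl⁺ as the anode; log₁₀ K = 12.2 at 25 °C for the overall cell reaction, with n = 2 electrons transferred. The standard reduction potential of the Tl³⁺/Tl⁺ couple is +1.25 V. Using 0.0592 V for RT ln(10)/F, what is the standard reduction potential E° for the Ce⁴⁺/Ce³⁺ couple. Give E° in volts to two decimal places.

E°cell = (0.0592/n)·log K = (0.0592/2)(12.2) = +0.361 V.
Since Ce⁴⁺/Ce³⁺ is the cathode and Tl³⁺/Tl⁺ the anode, E°cell = E°(Ce⁴⁺/Ce³⁺) − E°(Tl³⁺/Tl⁺).
So E°(Ce⁴⁺/Ce³⁺) = E°cell + E°(Tl³⁺/Tl⁺) = +0.361 + (+1.25) = +1.61 V.

+1.61 V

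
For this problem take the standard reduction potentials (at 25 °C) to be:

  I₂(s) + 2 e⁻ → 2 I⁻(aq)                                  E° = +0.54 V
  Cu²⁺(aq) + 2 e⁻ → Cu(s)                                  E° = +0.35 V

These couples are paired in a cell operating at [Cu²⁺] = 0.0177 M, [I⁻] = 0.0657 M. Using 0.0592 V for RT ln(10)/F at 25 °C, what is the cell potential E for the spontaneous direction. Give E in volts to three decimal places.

I₂/I⁻ is the cathode (higher E°), Cu²⁺/Cu the anode: E°cell = +0.54 − (+0.35) = +0.19 V, n = 2.
Overall: I₂(s) + Cu(s) → 2 I⁻(aq) + Cu²⁺(aq)
Q = [I⁻]^2·[Cu²⁺]; log Q = -4.117.
E = E° − (0.0592/n) log Q = +0.19 − (0.0592/2)(-4.117) = +0.312 V.

+0.312 V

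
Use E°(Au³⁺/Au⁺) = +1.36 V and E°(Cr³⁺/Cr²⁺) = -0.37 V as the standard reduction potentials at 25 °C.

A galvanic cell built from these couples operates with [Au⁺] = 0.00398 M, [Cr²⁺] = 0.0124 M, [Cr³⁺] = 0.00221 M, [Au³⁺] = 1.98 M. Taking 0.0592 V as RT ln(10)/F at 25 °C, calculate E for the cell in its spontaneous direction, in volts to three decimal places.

+1.854 V

Au³⁺/Au⁺ is the cathode (higher E°), Cr³⁺/Cr²⁺ the anode: E°cell = +1.36 − (-0.37) = +1.73 V, n = 2.
Overall: Au³⁺(aq) + 2 Cr²⁺(aq) → Au⁺(aq) + 2 Cr³⁺(aq)
Q = [Au⁺]·[Cr³⁺]^2 / ([Au³⁺]·[Cr²⁺]^2); log Q = -4.195.
E = E° − (0.0592/n) log Q = +1.73 − (0.0592/2)(-4.195) = +1.854 V.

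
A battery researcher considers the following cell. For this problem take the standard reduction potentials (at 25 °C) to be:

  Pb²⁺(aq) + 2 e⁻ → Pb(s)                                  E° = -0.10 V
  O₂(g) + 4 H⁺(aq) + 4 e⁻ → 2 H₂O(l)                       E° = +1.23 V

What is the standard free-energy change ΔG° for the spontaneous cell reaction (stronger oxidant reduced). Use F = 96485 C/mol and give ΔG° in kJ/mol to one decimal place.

-513.3 kJ/mol

O₂/H₂O (E° = +1.23 V) is the cathode; Pb²⁺/Pb (E° = -0.10 V) is the anode, so E°cell = +1.33 V.
Balancing electrons gives n = 4 (lcm of 4 and 2).
ΔG° = −nFE° = −(4)(96485)(+1.33) = -513,300 J = -513.3 kJ/mol.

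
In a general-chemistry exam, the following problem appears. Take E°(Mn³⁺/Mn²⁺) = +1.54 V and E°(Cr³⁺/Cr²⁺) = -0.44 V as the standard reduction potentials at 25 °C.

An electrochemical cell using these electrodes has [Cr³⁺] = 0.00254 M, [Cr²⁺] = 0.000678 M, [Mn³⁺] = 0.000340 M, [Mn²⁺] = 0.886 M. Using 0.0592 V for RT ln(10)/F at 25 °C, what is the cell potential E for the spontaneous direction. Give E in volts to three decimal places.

Mn³⁺/Mn²⁺ is the cathode (higher E°), Cr³⁺/Cr²⁺ the anode: E°cell = +1.54 − (-0.44) = +1.98 V, n = 1.
Overall: Mn³⁺(aq) + Cr²⁺(aq) → Mn²⁺(aq) + Cr³⁺(aq)
Q = [Mn²⁺]·[Cr³⁺] / ([Mn³⁺]·[Cr²⁺]); log Q = 3.990.
E = E° − (0.0592/n) log Q = +1.98 − (0.0592/1)(3.990) = +1.744 V.

+1.744 V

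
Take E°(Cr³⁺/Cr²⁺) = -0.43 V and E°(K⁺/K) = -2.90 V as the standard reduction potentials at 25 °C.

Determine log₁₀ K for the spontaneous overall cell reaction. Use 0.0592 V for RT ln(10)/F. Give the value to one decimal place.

Cathode: Cr³⁺/Cr²⁺; anode: K⁺/K. E°cell = +2.47 V, n = 1.
log K = nE°cell / 0.0592 = (1)(+2.47) / 0.0592 = 41.7.

41.7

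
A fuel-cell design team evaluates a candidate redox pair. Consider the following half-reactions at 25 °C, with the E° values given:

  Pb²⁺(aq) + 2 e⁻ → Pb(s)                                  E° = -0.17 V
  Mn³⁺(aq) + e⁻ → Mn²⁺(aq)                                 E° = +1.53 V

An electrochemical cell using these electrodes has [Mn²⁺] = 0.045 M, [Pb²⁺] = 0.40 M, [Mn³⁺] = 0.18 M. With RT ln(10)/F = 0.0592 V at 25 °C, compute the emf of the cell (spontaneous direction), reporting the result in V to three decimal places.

+1.747 V

Mn³⁺/Mn²⁺ is the cathode (higher E°), Pb²⁺/Pb the anode: E°cell = +1.53 − (-0.17) = +1.70 V, n = 2.
Overall: 2 Mn³⁺(aq) + Pb(s) → 2 Mn²⁺(aq) + Pb²⁺(aq)
Q = [Mn²⁺]^2·[Pb²⁺] / ([Mn³⁺]^2); log Q = -1.602.
E = E° − (0.0592/n) log Q = +1.70 − (0.0592/2)(-1.602) = +1.747 V.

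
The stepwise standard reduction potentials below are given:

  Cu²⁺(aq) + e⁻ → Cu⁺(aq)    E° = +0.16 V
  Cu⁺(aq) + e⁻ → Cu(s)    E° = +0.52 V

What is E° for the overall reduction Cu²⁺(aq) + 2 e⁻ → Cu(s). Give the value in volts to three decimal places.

Adding the free-energy changes (−nFE°) of the two steps gives −n₃FE°₃ = −n₁FE°₁ − n₂FE°₂.
E°₃ = (1×+0.16 + 1×+0.52) / 2 = (+0.680) / 2 = +0.340 V.

+0.340 V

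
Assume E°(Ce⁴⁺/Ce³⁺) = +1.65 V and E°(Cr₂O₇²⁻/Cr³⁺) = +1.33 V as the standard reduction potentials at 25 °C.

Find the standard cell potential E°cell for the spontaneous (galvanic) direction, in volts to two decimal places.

The Ce⁴⁺/Ce³⁺ couple has the higher reduction potential, so it is the cathode; Cr₂O₇²⁻/Cr³⁺ is oxidised at the anode.
E°cell = E°(cathode) − E°(anode) = (+1.65) − (+1.33) = +0.32 V.

+0.32 V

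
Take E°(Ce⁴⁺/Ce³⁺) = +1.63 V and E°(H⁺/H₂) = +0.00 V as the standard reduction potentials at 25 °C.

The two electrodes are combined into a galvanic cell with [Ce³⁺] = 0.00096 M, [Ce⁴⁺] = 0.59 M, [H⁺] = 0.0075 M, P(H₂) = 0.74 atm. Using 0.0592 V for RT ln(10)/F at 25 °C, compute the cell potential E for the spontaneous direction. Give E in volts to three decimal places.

Ce⁴⁺/Ce³⁺ is the cathode (higher E°), H⁺/H₂ the anode: E°cell = +1.63 − (+0.00) = +1.63 V, n = 2.
Overall: 2 Ce⁴⁺(aq) + H₂(g) → 2 Ce³⁺(aq) + 2 H⁺(aq)
Q = [Ce³⁺]^2·[H⁺]^2 / ([Ce⁴⁺]^2·P(H₂)); log Q = -9.696.
E = E° − (0.0592/n) log Q = +1.63 − (0.0592/2)(-9.696) = +1.917 V.

+1.917 V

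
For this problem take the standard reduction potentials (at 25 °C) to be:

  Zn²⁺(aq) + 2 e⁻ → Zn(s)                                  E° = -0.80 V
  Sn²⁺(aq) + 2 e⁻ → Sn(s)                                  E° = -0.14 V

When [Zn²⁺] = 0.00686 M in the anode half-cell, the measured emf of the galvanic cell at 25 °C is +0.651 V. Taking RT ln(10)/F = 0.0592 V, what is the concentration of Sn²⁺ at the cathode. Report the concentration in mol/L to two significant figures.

Sn²⁺/Sn is the cathode, Zn²⁺/Zn the anode: E°cell = +0.66 V, n = 2.
Overall reaction: Sn²⁺(aq) + Zn(s) → Sn(s) + Zn²⁺(aq); Q = [Zn²⁺]^1/[Sn²⁺]^1.
From E = E° − (0.0592/n) log Q: log Q = (E° − E)·n/0.0592 = (+0.66 − (+0.651))·2/0.0592 = 0.3041.
So 1·log[Sn²⁺] = 1·log(0.00686) − log Q = -2.1637 − (0.3041) = -2.4678; [Sn²⁺] = 10^(-2.4678) ≈ 0.0034 M.

0.0034 M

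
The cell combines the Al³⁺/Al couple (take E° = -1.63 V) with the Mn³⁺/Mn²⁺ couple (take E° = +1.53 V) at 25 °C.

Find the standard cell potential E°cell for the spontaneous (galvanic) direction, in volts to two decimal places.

The Mn³⁺/Mn²⁺ couple has the higher reduction potential, so it is the cathode; Al³⁺/Al is oxidised at the anode.
E°cell = E°(cathode) − E°(anode) = (+1.53) − (-1.63) = +3.16 V.

+3.16 V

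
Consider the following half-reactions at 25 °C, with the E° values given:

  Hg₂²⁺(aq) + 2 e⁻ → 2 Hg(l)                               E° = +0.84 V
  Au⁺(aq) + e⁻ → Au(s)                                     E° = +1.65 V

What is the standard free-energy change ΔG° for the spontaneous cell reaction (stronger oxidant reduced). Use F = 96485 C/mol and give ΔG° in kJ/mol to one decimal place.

-156.3 kJ/mol

Au⁺/Au (E° = +1.65 V) is the cathode; Hg₂²⁺/Hg (E° = +0.84 V) is the anode, so E°cell = +0.81 V.
Balancing electrons gives n = 2 (lcm of 1 and 2).
ΔG° = −nFE° = −(2)(96485)(+0.81) = -156,306 J = -156.3 kJ/mol.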